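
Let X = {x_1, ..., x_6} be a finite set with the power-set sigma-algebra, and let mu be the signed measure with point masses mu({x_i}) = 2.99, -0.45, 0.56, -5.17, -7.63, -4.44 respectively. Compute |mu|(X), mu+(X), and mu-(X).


Step 1: Every measurable set is a union of atoms (the cells / points), so a Hahn decomposition is
  obtained by grouping atoms by sign: P = union of atoms with mu > 0, N = union of the remaining atoms.
  Atoms in P (indices): 1, 3;  atoms in N (indices): 2, 4, 5, 6
  Positive values: 2.99, 0.56
  Negative values: -0.45, -5.17, -7.63, -4.44
Step 2: mu+(X) = mu(P) = sum of positive atom values = 3.55
Step 3: mu-(X) = -mu(N) = sum of |negative atom values| = 17.69
Step 4: |mu|(X) = mu+(X) + mu-(X) = 3.55 + 17.69 = 21.24


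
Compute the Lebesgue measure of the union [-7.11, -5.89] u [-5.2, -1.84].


For pairwise disjoint intervals, m(union) = sum of lengths.
= (-5.89 - -7.11) + (-1.84 - -5.2)
= 1.22 + 3.36
= 4.58


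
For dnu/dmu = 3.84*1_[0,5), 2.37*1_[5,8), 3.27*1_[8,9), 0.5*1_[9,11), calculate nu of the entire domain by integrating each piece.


Integrate each piece of the Radon-Nikodym derivative:
Step 1: integral_0^5 3.84 dx = 3.84*(5-0) = 3.84*5 = 19.2
Step 2: integral_5^8 2.37 dx = 2.37*(8-5) = 2.37*3 = 7.11
Step 3: integral_8^9 3.27 dx = 3.27*(9-8) = 3.27*1 = 3.27
Step 4: integral_9^11 0.5 dx = 0.5*(11-9) = 0.5*2 = 1
Total: 19.2 + 7.11 + 3.27 + 1 = 30.58


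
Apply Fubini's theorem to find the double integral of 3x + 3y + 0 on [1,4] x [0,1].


By Fubini, integrate in x first, then y.
Step 1: Fix y, integrate over x in [1,4]:
  integral(3x + 3y + 0, x=1..4)
  = 3*(4^2 - 1^2)/2 + (3y + 0)*(4 - 1)
  = 22.5 + (3y + 0)*3
  = 22.5 + 9y + 0
  = 22.5 + 9y
Step 2: Integrate over y in [0,1]:
  integral(22.5 + 9y, y=0..1)
  = 22.5*1 + 9*(1^2 - 0^2)/2
  = 22.5 + 4.5
  = 27


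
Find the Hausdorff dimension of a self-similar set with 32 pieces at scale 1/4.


For a self-similar set with N copies scaled by 1/r:
dim_H = log(N)/log(r) = log(32)/log(4)
= 3.465736/1.386294
= 2.5


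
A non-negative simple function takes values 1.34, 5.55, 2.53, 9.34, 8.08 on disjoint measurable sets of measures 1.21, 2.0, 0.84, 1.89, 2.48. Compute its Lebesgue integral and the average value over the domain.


Step 1: Integral = sum(value_i * measure_i)
= 1.34*1.21 + 5.55*2.0 + 2.53*0.84 + 9.34*1.89 + 8.08*2.48
= 1.6214 + 11.1 + 2.1252 + 17.6526 + 20.0384
= 52.5376
Step 2: Total measure of domain = 1.21 + 2.0 + 0.84 + 1.89 + 2.48 = 8.42
Step 3: Average value = 52.5376 / 8.42 = 6.23962


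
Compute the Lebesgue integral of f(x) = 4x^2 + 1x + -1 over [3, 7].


The Lebesgue integral of a Riemann-integrable function agrees with the Riemann integral.
Antiderivative F(x) = (4/3)x^3 + (1/2)x^2 + -1x
F(7) = (4/3)*7^3 + (1/2)*7^2 + -1*7
     = (4/3)*343 + (1/2)*49 + -1*7
     = 457.333333 + 24.5 + -7
     = 474.833333
F(3) = 37.5
Integral = F(7) - F(3) = 474.833333 - 37.5 = 437.333333


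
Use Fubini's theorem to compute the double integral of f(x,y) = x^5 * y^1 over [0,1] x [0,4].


By Fubini's theorem, the double integral factors as a product of single integrals:
Step 1: integral_0^1 x^5 dx = [x^6/6] from 0 to 1
     = 1^6/6 = 0.166667
Step 2: integral_0^4 y^1 dy = [y^2/2] from 0 to 4
     = 4^2/2 = 8
Step 3: Double integral = 0.166667 * 8 = 1.333333


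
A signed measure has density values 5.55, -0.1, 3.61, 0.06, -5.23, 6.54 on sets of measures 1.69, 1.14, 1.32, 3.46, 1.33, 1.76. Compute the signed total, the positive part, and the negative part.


Step 1: Compute signed measure on each set:
  Set 1: 5.55 * 1.69 = 9.3795
  Set 2: -0.1 * 1.14 = -0.114
  Set 3: 3.61 * 1.32 = 4.7652
  Set 4: 0.06 * 3.46 = 0.2076
  Set 5: -5.23 * 1.33 = -6.9559
  Set 6: 6.54 * 1.76 = 11.5104
Step 2: Total signed measure = (9.3795) + (-0.114) + (4.7652) + (0.2076) + (-6.9559) + (11.5104)
     = 18.7928
Step 3: Positive part mu+(X) = sum of positive contributions = 25.8627
Step 4: Negative part mu-(X) = |sum of negative contributions| = 7.0699


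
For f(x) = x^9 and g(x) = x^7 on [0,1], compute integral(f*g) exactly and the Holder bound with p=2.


Step 1: Exact integral of f*g = integral(x^16, 0, 1) = 1/17
     = 0.058824
Step 2: Holder bound with p=2, q=2:
  ||f||_p = (integral x^18 dx)^(1/2) = (1/19)^(1/2) = 0.229416
  ||g||_q = (integral x^14 dx)^(1/2) = (1/15)^(1/2) = 0.258199
Step 3: Holder bound = ||f||_p * ||g||_q = 0.229416 * 0.258199 = 0.059235
Verification: 0.058824 <= 0.059235 (Holder holds)


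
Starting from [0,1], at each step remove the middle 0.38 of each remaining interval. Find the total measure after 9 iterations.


Step 1: At each step, fraction remaining = 1 - 0.38 = 0.62
Step 2: After 9 steps, measure = (0.62)^9
Result = 0.013537


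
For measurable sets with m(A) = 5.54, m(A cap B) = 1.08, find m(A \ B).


m(A \ B) = m(A) - m(A n B)
= 5.54 - 1.08
= 4.46


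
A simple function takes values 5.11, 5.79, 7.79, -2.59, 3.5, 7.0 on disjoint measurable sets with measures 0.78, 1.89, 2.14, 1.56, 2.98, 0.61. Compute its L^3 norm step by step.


Step 1: Compute |f_i|^3 for each value:
  |5.11|^3 = 133.432831
  |5.79|^3 = 194.104539
  |7.79|^3 = 472.729139
  |-2.59|^3 = 17.373979
  |3.5|^3 = 42.875
  |7.0|^3 = 343
Step 2: Multiply by measures and sum:
  133.432831 * 0.78 = 104.077608
  194.104539 * 1.89 = 366.857579
  472.729139 * 2.14 = 1011.640357
  17.373979 * 1.56 = 27.103407
  42.875 * 2.98 = 127.7675
  343 * 0.61 = 209.23
Sum = 104.077608 + 366.857579 + 1011.640357 + 27.103407 + 127.7675 + 209.23 = 1846.676452
Step 3: Take the p-th root:
||f||_3 = (1846.676452)^(1/3) = 12.268655


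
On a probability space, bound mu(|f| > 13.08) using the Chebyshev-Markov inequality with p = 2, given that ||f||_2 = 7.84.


Chebyshev/Markov inequality: mu(|f| > eps) <= (||f||_p / eps)^p
Step 1: ||f||_2 / eps = 7.84 / 13.08 = 0.599388
Step 2: Raise to power p = 2:
  (0.599388)^2 = 0.359266
Step 3: Therefore mu(|f| > 13.08) <= 0.359266


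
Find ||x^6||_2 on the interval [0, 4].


Step 1: ||f||_2 = (integral_0^4 |x^6|^2 dx)^(1/2)
     = (integral_0^4 x^12 dx)^(1/2)
Step 2: integral_0^4 x^12 dx = [x^13/(13)] from 0 to 4 = 4^13/13
     = 67108864/13 = 5.162220e+06
Step 3: ||f||_2 = (5.162220e+06)^(1/2) = 2272.052004


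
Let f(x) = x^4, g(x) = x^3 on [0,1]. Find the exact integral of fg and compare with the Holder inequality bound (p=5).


Step 1: Exact integral of f*g = integral(x^7, 0, 1) = 1/8
     = 0.125
Step 2: Holder bound with p=5, q=1.25:
  ||f||_p = (integral x^20 dx)^(1/5) = (1/21)^(1/5) = 0.543946
  ||g||_q = (integral x^3.75 dx)^(1/1.25) = (1/4.75)^(1/1.25) = 0.287505
Step 3: Holder bound = ||f||_p * ||g||_q = 0.543946 * 0.287505 = 0.156387
Verification: 0.125 <= 0.156387 (Holder holds)


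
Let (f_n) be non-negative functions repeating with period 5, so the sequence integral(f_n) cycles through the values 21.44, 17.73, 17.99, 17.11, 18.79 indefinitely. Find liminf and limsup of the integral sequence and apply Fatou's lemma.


The sequence (integral(f_n)) is periodic with period 5, repeating the values 21.44, 17.73, 17.99, 17.11, 18.79 indefinitely.
Step 1: For a periodic sequence, every tail (a_m, a_(m+1), ...) contains all 5 period values infinitely often.
Step 2: Hence inf of every tail = min of the period values = min(21.44, 17.73, 17.99, 17.11, 18.79) = 17.11.
        liminf_n integral(f_n) = sup over m of (inf of tail from m) = 17.11.
Step 3: Similarly sup of every tail = max of the period values = 21.44.
        limsup_n integral(f_n) = 21.44.
Step 4: Fatou's lemma: integral(liminf_n f_n) <= liminf_n integral(f_n) = 17.11.
        So the integral of the pointwise liminf is at most 17.11.


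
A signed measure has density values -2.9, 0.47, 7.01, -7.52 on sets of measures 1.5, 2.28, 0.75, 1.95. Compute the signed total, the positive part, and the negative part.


Step 1: Compute signed measure on each set:
  Set 1: -2.9 * 1.5 = -4.35
  Set 2: 0.47 * 2.28 = 1.0716
  Set 3: 7.01 * 0.75 = 5.2575
  Set 4: -7.52 * 1.95 = -14.664
Step 2: Total signed measure = (-4.35) + (1.0716) + (5.2575) + (-14.664)
     = -12.6849
Step 3: Positive part mu+(X) = sum of positive contributions = 6.3291
Step 4: Negative part mu-(X) = |sum of negative contributions| = 19.014


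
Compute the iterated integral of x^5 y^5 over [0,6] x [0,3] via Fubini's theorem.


By Fubini's theorem, the double integral factors as a product of single integrals:
Step 1: integral_0^6 x^5 dx = [x^6/6] from 0 to 6
     = 6^6/6 = 7776
Step 2: integral_0^3 y^5 dy = [y^6/6] from 0 to 3
     = 3^6/6 = 121.5
Step 3: Double integral = 7776 * 121.5 = 944784


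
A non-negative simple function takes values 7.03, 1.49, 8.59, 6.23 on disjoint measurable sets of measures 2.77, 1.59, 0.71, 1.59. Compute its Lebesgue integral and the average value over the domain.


Step 1: Integral = sum(value_i * measure_i)
= 7.03*2.77 + 1.49*1.59 + 8.59*0.71 + 6.23*1.59
= 19.4731 + 2.3691 + 6.0989 + 9.9057
= 37.8468
Step 2: Total measure of domain = 2.77 + 1.59 + 0.71 + 1.59 = 6.66
Step 3: Average value = 37.8468 / 6.66 = 5.682703


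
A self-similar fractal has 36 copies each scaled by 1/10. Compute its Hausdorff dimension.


For a self-similar set with N copies scaled by 1/r:
dim_H = log(N)/log(r) = log(36)/log(10)
= 3.583519/2.302585
= 1.556303


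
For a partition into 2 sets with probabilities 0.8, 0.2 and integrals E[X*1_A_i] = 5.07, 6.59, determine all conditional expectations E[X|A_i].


For each cell A_i: E[X|A_i] = E[X*1_A_i] / P(A_i)
Step 1: E[X|A_1] = 5.07 / 0.8 = 6.3375
Step 2: E[X|A_2] = 6.59 / 0.2 = 32.95
Verification: E[X] = sum E[X*1_A_i] = 5.07 + 6.59 = 11.66


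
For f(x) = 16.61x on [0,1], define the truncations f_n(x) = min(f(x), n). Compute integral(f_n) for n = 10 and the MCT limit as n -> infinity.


f(x) = 16.61x on [0,1]; f_n(x) = min(16.61x, n). At n = 10:
Step 1: f(x) reaches 10 at x = 10/16.61 = 0.602047
Step 2: integral(f_10) = integral(16.61x, 0, 0.602047) + integral(10, 0.602047, 1)
       = 16.61*0.602047^2/2 + 10*(1 - 0.602047)
       = 3.010235 + 3.97953
       = 6.989765
Step 3: As n -> infinity, f_n increases to f, so by MCT integral(f_n) -> integral(f) = 16.61/2 = 8.305.
Convergence: integral(f_10) = 6.989765 -> 8.305 as n -> infinity


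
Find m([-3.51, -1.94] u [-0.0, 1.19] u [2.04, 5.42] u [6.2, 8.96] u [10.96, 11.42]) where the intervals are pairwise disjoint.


For pairwise disjoint intervals, m(union) = sum of lengths.
= (-1.94 - -3.51) + (1.19 - -0.0) + (5.42 - 2.04) + (8.96 - 6.2) + (11.42 - 10.96)
= 1.57 + 1.19 + 3.38 + 2.76 + 0.46
= 9.36


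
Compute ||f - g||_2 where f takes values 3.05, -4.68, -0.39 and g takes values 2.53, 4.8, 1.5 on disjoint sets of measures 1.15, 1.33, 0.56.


Step 1: Compute differences f_i - g_i:
  3.05 - 2.53 = 0.52
  -4.68 - 4.8 = -9.48
  -0.39 - 1.5 = -1.89
Step 2: Compute |diff|^2 * measure for each set:
  |0.52|^2 * 1.15 = 0.2704 * 1.15 = 0.31096
  |-9.48|^2 * 1.33 = 89.8704 * 1.33 = 119.527632
  |-1.89|^2 * 0.56 = 3.5721 * 0.56 = 2.000376
Step 3: Sum = 121.838968
Step 4: ||f-g||_2 = (121.838968)^(1/2) = 11.038069


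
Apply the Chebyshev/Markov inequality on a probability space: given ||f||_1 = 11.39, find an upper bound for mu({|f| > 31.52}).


Chebyshev/Markov inequality: mu(|f| > eps) <= (||f||_p / eps)^p
Step 1: ||f||_1 / eps = 11.39 / 31.52 = 0.361358
Step 2: Raise to power p = 1:
  (0.361358)^1 = 0.361358
Step 3: Therefore mu(|f| > 31.52) <= 0.361358


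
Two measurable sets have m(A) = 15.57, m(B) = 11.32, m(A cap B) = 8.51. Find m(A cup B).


By inclusion-exclusion: m(A u B) = m(A) + m(B) - m(A n B)
= 15.57 + 11.32 - 8.51
= 18.38


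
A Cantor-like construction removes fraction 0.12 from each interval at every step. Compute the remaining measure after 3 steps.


Step 1: At each step, fraction remaining = 1 - 0.12 = 0.88
Step 2: After 3 steps, measure = (0.88)^3
Step 3: Computing the power step by step:
  After step 1: 0.88
  After step 2: 0.7744
  After step 3: 0.681472
Result = 0.681472


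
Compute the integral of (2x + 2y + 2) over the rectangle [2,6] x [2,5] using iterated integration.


By Fubini, integrate in x first, then y.
Step 1: Fix y, integrate over x in [2,6]:
  integral(2x + 2y + 2, x=2..6)
  = 2*(6^2 - 2^2)/2 + (2y + 2)*(6 - 2)
  = 32 + (2y + 2)*4
  = 32 + 8y + 8
  = 40 + 8y
Step 2: Integrate over y in [2,5]:
  integral(40 + 8y, y=2..5)
  = 40*3 + 8*(5^2 - 2^2)/2
  = 120 + 84
  = 204


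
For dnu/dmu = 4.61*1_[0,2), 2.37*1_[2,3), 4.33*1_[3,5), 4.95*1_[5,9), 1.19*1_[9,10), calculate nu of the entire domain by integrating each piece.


Integrate each piece of the Radon-Nikodym derivative:
Step 1: integral_0^2 4.61 dx = 4.61*(2-0) = 4.61*2 = 9.22
Step 2: integral_2^3 2.37 dx = 2.37*(3-2) = 2.37*1 = 2.37
Step 3: integral_3^5 4.33 dx = 4.33*(5-3) = 4.33*2 = 8.66
Step 4: integral_5^9 4.95 dx = 4.95*(9-5) = 4.95*4 = 19.8
Step 5: integral_9^10 1.19 dx = 1.19*(10-9) = 1.19*1 = 1.19
Total: 9.22 + 2.37 + 8.66 + 19.8 + 1.19 = 41.24


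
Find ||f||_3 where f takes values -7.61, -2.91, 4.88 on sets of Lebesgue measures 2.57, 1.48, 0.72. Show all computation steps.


Step 1: Compute |f_i|^3 for each value:
  |-7.61|^3 = 440.711081
  |-2.91|^3 = 24.642171
  |4.88|^3 = 116.214272
Step 2: Multiply by measures and sum:
  440.711081 * 2.57 = 1132.627478
  24.642171 * 1.48 = 36.470413
  116.214272 * 0.72 = 83.674276
Sum = 1132.627478 + 36.470413 + 83.674276 = 1252.772167
Step 3: Take the p-th root:
||f||_3 = (1252.772167)^(1/3) = 10.780131


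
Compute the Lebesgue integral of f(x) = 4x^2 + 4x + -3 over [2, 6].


The Lebesgue integral of a Riemann-integrable function agrees with the Riemann integral.
Antiderivative F(x) = (4/3)x^3 + (4/2)x^2 + -3x
F(6) = (4/3)*6^3 + (4/2)*6^2 + -3*6
     = (4/3)*216 + (4/2)*36 + -3*6
     = 288 + 72 + -18
     = 342
F(2) = 12.666667
Integral = F(6) - F(2) = 342 - 12.666667 = 329.333333


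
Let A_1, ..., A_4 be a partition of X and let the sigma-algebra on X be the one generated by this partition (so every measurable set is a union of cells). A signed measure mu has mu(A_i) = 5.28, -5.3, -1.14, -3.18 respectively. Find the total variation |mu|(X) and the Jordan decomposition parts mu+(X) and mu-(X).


Step 1: Every measurable set is a union of atoms (the cells / points), so a Hahn decomposition is
  obtained by grouping atoms by sign: P = union of atoms with mu > 0, N = union of the remaining atoms.
  Atoms in P (indices): 1;  atoms in N (indices): 2, 3, 4
  Positive values: 5.28
  Negative values: -5.3, -1.14, -3.18
Step 2: mu+(X) = mu(P) = sum of positive atom values = 5.28
Step 3: mu-(X) = -mu(N) = sum of |negative atom values| = 9.62
Step 4: |mu|(X) = mu+(X) + mu-(X) = 5.28 + 9.62 = 14.9


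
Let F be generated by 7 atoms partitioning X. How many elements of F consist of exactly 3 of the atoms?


Each element of F is a union of some subset of the 7 atoms.
Elements that are unions of exactly 3 atoms correspond to 3-element subsets of the 7 atoms.
Count = C(7, 3) = 7! / (3! * 4!) = 35.


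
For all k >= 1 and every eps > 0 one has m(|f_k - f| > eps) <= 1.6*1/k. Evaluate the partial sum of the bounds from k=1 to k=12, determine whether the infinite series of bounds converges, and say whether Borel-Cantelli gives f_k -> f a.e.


Step 1: List the terms 1.6*1/k for k = 1 to 12:
  k=1: 1.6
  k=2: 0.8
  k=3: 0.533333
  k=4: 0.4
  k=5: 0.32
  k=6: 0.266667
  k=7: 0.228571
  k=8: 0.2
  k=9: 0.177778
  k=10: 0.16
  k=11: 0.145455
  k=12: 0.133333
Step 2: Partial sum = 1.6 + 0.8 + 0.533333 + 0.4 + 0.32 + 0.266667 + 0.228571 + 0.2 + 0.177778 + 0.16 + 0.145455 + 0.133333
     = 4.965137
Step 3: The full series sum_(k>=1) 1.6*1/k diverges (harmonic series, p = 1; a nonzero constant multiple of a divergent series diverges).
Step 4: The (first) Borel-Cantelli lemma requires a summable sequence of measures, so it does not apply here;
        from this bound alone no conclusion about a.e. convergence can be drawn (convergence in measure still
        gives an a.e.-convergent subsequence, but not a.e. convergence of the whole sequence).
Conclusion: series diverges; Borel-Cantelli is inconclusive about a.e. convergence of f_k.


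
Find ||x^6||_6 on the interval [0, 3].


Step 1: ||f||_6 = (integral_0^3 |x^6|^6 dx)^(1/6)
     = (integral_0^3 x^36 dx)^(1/6)
Step 2: integral_0^3 x^36 dx = [x^37/(37)] from 0 to 3 = 3^37/37
     = 450283905890997363/37 = 1.216984e+16
Step 3: ||f||_6 = (1.216984e+16)^(1/6) = 479.601777


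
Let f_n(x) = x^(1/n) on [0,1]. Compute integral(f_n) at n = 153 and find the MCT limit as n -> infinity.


At n = 153: f_153(x) = x^(1/153).
Step 1: integral(x^(1/153), 0, 1) = [x^(1/153+1) / (1/153+1)] from 0 to 1
     = 1 / (1/153 + 1) = 1 / ((153+1)/153) = 153/(153+1)
     = 153/154 = 0.993506
Step 2: As n -> infinity, f_n(x) = x^(1/n) -> 1 for x in (0,1], and f_n is increasing in n.
By MCT, lim_n integral(f_n) = integral(lim_n f_n) = integral(1, 0, 1) = 1.
Step 3: Verify convergence: 153/154 = 0.993506 -> 1


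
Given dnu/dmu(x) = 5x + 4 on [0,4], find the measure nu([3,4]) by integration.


nu(A) = integral_A (dnu/dmu) dmu = integral_3^4 (5x + 4) dx
Step 1: Antiderivative F(x) = (5/2)x^2 + 4x
Step 2: F(4) = (5/2)*4^2 + 4*4 = 40 + 16 = 56
Step 3: F(3) = (5/2)*3^2 + 4*3 = 22.5 + 12 = 34.5
Step 4: nu([3,4]) = F(4) - F(3) = 56 - 34.5 = 21.5


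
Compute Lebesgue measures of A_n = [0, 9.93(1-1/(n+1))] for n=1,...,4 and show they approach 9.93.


By continuity of measure from below: if A_n increases to A, then m(A_n) -> m(A).
Here A = [0, 9.93], so m(A) = 9.93
Step 1: a_1 = 9.93*(1 - 1/2) = 4.965, m(A_1) = 4.965
Step 2: a_2 = 9.93*(1 - 1/3) = 6.62, m(A_2) = 6.62
Step 3: a_3 = 9.93*(1 - 1/4) = 7.4475, m(A_3) = 7.4475
Step 4: a_4 = 9.93*(1 - 1/5) = 7.944, m(A_4) = 7.944
Limit: m(A_n) -> m([0,9.93]) = 9.93


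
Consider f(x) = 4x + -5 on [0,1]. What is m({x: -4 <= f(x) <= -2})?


f^(-1)([-4, -2]) = {x : -4 <= 4x + -5 <= -2}
Solving: (-4 - -5)/4 <= x <= (-2 - -5)/4
= [0.25, 0.75]
Intersecting with [0,1]: [0.25, 0.75]
Measure = 0.75 - 0.25 = 0.5


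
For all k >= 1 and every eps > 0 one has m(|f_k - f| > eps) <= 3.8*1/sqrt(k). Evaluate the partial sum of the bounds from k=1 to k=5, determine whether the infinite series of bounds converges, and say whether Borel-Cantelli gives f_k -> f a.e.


Step 1: List the terms 3.8*1/sqrt(k) for k = 1 to 5:
  k=1: 3.8
  k=2: 2.687006
  k=3: 2.193931
  k=4: 1.9
  k=5: 1.699412
Step 2: Partial sum = 3.8 + 2.687006 + 2.193931 + 1.9 + 1.699412
     = 12.280348
Step 3: The full series sum_(k>=1) 3.8*1/sqrt(k) diverges (p-series with p = 1/2 <= 1; a nonzero constant multiple of a divergent series diverges).
Step 4: The (first) Borel-Cantelli lemma requires a summable sequence of measures, so it does not apply here;
        from this bound alone no conclusion about a.e. convergence can be drawn (convergence in measure still
        gives an a.e.-convergent subsequence, but not a.e. convergence of the whole sequence).
Conclusion: series diverges; Borel-Cantelli is inconclusive about a.e. convergence of f_k.


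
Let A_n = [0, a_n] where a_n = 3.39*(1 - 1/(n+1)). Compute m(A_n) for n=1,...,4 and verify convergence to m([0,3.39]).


By continuity of measure from below: if A_n increases to A, then m(A_n) -> m(A).
Here A = [0, 3.39], so m(A) = 3.39
Step 1: a_1 = 3.39*(1 - 1/2) = 1.695, m(A_1) = 1.695
Step 2: a_2 = 3.39*(1 - 1/3) = 2.26, m(A_2) = 2.26
Step 3: a_3 = 3.39*(1 - 1/4) = 2.5425, m(A_3) = 2.5425
Step 4: a_4 = 3.39*(1 - 1/5) = 2.712, m(A_4) = 2.712
Limit: m(A_n) -> m([0,3.39]) = 3.39


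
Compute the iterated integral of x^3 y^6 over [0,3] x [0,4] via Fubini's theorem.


By Fubini's theorem, the double integral factors as a product of single integrals:
Step 1: integral_0^3 x^3 dx = [x^4/4] from 0 to 3
     = 3^4/4 = 20.25
Step 2: integral_0^4 y^6 dy = [y^7/7] from 0 to 4
     = 4^7/7 = 2340.571429
Step 3: Double integral = 20.25 * 2340.571429 = 47396.571429


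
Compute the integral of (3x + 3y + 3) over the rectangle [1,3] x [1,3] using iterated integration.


By Fubini, integrate in x first, then y.
Step 1: Fix y, integrate over x in [1,3]:
  integral(3x + 3y + 3, x=1..3)
  = 3*(3^2 - 1^2)/2 + (3y + 3)*(3 - 1)
  = 12 + (3y + 3)*2
  = 12 + 6y + 6
  = 18 + 6y
Step 2: Integrate over y in [1,3]:
  integral(18 + 6y, y=1..3)
  = 18*2 + 6*(3^2 - 1^2)/2
  = 36 + 24
  = 60


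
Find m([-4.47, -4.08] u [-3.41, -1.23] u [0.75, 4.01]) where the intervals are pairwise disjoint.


For pairwise disjoint intervals, m(union) = sum of lengths.
= (-4.08 - -4.47) + (-1.23 - -3.41) + (4.01 - 0.75)
= 0.39 + 2.18 + 3.26
= 5.83


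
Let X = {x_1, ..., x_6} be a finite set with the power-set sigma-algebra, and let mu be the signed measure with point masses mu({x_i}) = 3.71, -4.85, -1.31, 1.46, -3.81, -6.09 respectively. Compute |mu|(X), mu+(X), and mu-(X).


Step 1: Every measurable set is a union of atoms (the cells / points), so a Hahn decomposition is
  obtained by grouping atoms by sign: P = union of atoms with mu > 0, N = union of the remaining atoms.
  Atoms in P (indices): 1, 4;  atoms in N (indices): 2, 3, 5, 6
  Positive values: 3.71, 1.46
  Negative values: -4.85, -1.31, -3.81, -6.09
Step 2: mu+(X) = mu(P) = sum of positive atom values = 5.17
Step 3: mu-(X) = -mu(N) = sum of |negative atom values| = 16.06
Step 4: |mu|(X) = mu+(X) + mu-(X) = 5.17 + 16.06 = 21.23


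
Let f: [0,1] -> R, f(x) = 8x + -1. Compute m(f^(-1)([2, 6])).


f^(-1)([2, 6]) = {x : 2 <= 8x + -1 <= 6}
Solving: (2 - -1)/8 <= x <= (6 - -1)/8
= [0.375, 0.875]
Intersecting with [0,1]: [0.375, 0.875]
Measure = 0.875 - 0.375 = 0.5


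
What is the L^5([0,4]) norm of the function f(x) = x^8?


Step 1: ||f||_5 = (integral_0^4 |x^8|^5 dx)^(1/5)
     = (integral_0^4 x^40 dx)^(1/5)
Step 2: integral_0^4 x^40 dx = [x^41/(41)] from 0 to 4 = 4^41/41
     = 4835703278458516698824704/41 = 1.179440e+23
Step 3: ||f||_5 = (1.179440e+23)^(1/5) = 41146.713964


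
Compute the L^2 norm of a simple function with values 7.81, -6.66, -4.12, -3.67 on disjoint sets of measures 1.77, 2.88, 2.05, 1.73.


Step 1: Compute |f_i|^2 for each value:
  |7.81|^2 = 60.9961
  |-6.66|^2 = 44.3556
  |-4.12|^2 = 16.9744
  |-3.67|^2 = 13.4689
Step 2: Multiply by measures and sum:
  60.9961 * 1.77 = 107.963097
  44.3556 * 2.88 = 127.744128
  16.9744 * 2.05 = 34.79752
  13.4689 * 1.73 = 23.301197
Sum = 107.963097 + 127.744128 + 34.79752 + 23.301197 = 293.805942
Step 3: Take the p-th root:
||f||_2 = (293.805942)^(1/2) = 17.140768


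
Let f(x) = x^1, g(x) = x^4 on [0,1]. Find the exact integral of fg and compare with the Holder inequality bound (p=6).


Step 1: Exact integral of f*g = integral(x^5, 0, 1) = 1/6
     = 0.166667
Step 2: Holder bound with p=6, q=1.2:
  ||f||_p = (integral x^6 dx)^(1/6) = (1/7)^(1/6) = 0.72302
  ||g||_q = (integral x^4.8 dx)^(1/1.2) = (1/5.8)^(1/1.2) = 0.231105
Step 3: Holder bound = ||f||_p * ||g||_q = 0.72302 * 0.231105 = 0.167094
Verification: 0.166667 <= 0.167094 (Holder holds)


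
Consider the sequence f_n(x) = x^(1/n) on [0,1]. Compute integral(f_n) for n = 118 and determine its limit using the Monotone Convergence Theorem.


At n = 118: f_118(x) = x^(1/118).
Step 1: integral(x^(1/118), 0, 1) = [x^(1/118+1) / (1/118+1)] from 0 to 1
     = 1 / (1/118 + 1) = 1 / ((118+1)/118) = 118/(118+1)
     = 118/119 = 0.991597
Step 2: As n -> infinity, f_n(x) = x^(1/n) -> 1 for x in (0,1], and f_n is increasing in n.
By MCT, lim_n integral(f_n) = integral(lim_n f_n) = integral(1, 0, 1) = 1.
Step 3: Verify convergence: 118/119 = 0.991597 -> 1


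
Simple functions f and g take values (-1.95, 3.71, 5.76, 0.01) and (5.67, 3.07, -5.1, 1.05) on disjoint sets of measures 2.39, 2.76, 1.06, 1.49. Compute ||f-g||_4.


Step 1: Compute differences f_i - g_i:
  -1.95 - 5.67 = -7.62
  3.71 - 3.07 = 0.64
  5.76 - -5.1 = 10.86
  0.01 - 1.05 = -1.04
Step 2: Compute |diff|^4 * measure for each set:
  |-7.62|^4 * 2.39 = 3371.474547 * 2.39 = 8057.824168
  |0.64|^4 * 2.76 = 0.167772 * 2.76 = 0.463051
  |10.86|^4 * 1.06 = 13909.749248 * 1.06 = 14744.334203
  |-1.04|^4 * 1.49 = 1.169859 * 1.49 = 1.743089
Step 3: Sum = 22804.364512
Step 4: ||f-g||_4 = (22804.364512)^(1/4) = 12.288659


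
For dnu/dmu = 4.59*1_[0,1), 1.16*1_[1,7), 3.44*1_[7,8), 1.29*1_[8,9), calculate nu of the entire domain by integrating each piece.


Integrate each piece of the Radon-Nikodym derivative:
Step 1: integral_0^1 4.59 dx = 4.59*(1-0) = 4.59*1 = 4.59
Step 2: integral_1^7 1.16 dx = 1.16*(7-1) = 1.16*6 = 6.96
Step 3: integral_7^8 3.44 dx = 3.44*(8-7) = 3.44*1 = 3.44
Step 4: integral_8^9 1.29 dx = 1.29*(9-8) = 1.29*1 = 1.29
Total: 4.59 + 6.96 + 3.44 + 1.29 = 16.28


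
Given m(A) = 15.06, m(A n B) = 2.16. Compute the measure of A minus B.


m(A \ B) = m(A) - m(A n B)
= 15.06 - 2.16
= 12.9


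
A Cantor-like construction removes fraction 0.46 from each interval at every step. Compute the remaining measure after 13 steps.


Step 1: At each step, fraction remaining = 1 - 0.46 = 0.54
Step 2: After 13 steps, measure = (0.54)^13
Result = 3.319853e-04


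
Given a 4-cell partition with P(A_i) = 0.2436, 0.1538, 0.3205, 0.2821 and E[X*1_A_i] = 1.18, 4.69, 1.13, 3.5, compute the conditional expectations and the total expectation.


For each cell A_i: E[X|A_i] = E[X*1_A_i] / P(A_i)
Step 1: E[X|A_1] = 1.18 / 0.2436 = 4.844007
Step 2: E[X|A_2] = 4.69 / 0.1538 = 30.494148
Step 3: E[X|A_3] = 1.13 / 0.3205 = 3.525741
Step 4: E[X|A_4] = 3.5 / 0.2821 = 12.406948
Verification: E[X] = sum E[X*1_A_i] = 1.18 + 4.69 + 1.13 + 3.5 = 10.5


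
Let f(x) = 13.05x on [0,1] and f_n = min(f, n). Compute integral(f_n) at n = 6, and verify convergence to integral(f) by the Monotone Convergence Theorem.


f(x) = 13.05x on [0,1]; f_n(x) = min(13.05x, n). At n = 6:
Step 1: f(x) reaches 6 at x = 6/13.05 = 0.45977
Step 2: integral(f_6) = integral(13.05x, 0, 0.45977) + integral(6, 0.45977, 1)
       = 13.05*0.45977^2/2 + 6*(1 - 0.45977)
       = 1.37931 + 3.241379
       = 4.62069
Step 3: As n -> infinity, f_n increases to f, so by MCT integral(f_n) -> integral(f) = 13.05/2 = 6.525.
Convergence: integral(f_6) = 4.62069 -> 6.525 as n -> infinity


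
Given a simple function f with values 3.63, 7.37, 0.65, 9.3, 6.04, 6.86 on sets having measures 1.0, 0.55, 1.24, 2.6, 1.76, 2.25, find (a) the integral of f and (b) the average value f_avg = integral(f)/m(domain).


Step 1: Integral = sum(value_i * measure_i)
= 3.63*1.0 + 7.37*0.55 + 0.65*1.24 + 9.3*2.6 + 6.04*1.76 + 6.86*2.25
= 3.63 + 4.0535 + 0.806 + 24.18 + 10.6304 + 15.435
= 58.7349
Step 2: Total measure of domain = 1.0 + 0.55 + 1.24 + 2.6 + 1.76 + 2.25 = 9.4
Step 3: Average value = 58.7349 / 9.4 = 6.248394


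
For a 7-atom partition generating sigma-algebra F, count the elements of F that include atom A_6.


Each element of F is a union of some subset S of the 7 atoms.
The element contains A_6 iff A_6 is in S.
So we count subsets S of {A_1,...,A_7} with A_6 in S: choose freely among the other 6 atoms.
Count = 2^(7-1) = 2^6 = 64.


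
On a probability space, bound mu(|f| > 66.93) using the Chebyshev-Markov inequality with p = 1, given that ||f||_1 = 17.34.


Chebyshev/Markov inequality: mu(|f| > eps) <= (||f||_p / eps)^p
Step 1: ||f||_1 / eps = 17.34 / 66.93 = 0.259077
Step 2: Raise to power p = 1:
  (0.259077)^1 = 0.259077
Step 3: Therefore mu(|f| > 66.93) <= 0.259077


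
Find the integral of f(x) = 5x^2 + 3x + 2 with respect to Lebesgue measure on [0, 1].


The Lebesgue integral of a Riemann-integrable function agrees with the Riemann integral.
Antiderivative F(x) = (5/3)x^3 + (3/2)x^2 + 2x
F(1) = (5/3)*1^3 + (3/2)*1^2 + 2*1
     = (5/3)*1 + (3/2)*1 + 2*1
     = 1.666667 + 1.5 + 2
     = 5.166667
F(0) = 0.0
Integral = F(1) - F(0) = 5.166667 - 0.0 = 5.166667


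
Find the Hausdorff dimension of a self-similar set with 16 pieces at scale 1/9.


For a self-similar set with N copies scaled by 1/r:
dim_H = log(N)/log(r) = log(16)/log(9)
= 2.772589/2.197225
= 1.26186


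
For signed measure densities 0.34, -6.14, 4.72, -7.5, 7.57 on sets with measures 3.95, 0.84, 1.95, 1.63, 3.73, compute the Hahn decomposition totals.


Step 1: Compute signed measure on each set:
  Set 1: 0.34 * 3.95 = 1.343
  Set 2: -6.14 * 0.84 = -5.1576
  Set 3: 4.72 * 1.95 = 9.204
  Set 4: -7.5 * 1.63 = -12.225
  Set 5: 7.57 * 3.73 = 28.2361
Step 2: Total signed measure = (1.343) + (-5.1576) + (9.204) + (-12.225) + (28.2361)
     = 21.4005
Step 3: Positive part mu+(X) = sum of positive contributions = 38.7831
Step 4: Negative part mu-(X) = |sum of negative contributions| = 17.3826


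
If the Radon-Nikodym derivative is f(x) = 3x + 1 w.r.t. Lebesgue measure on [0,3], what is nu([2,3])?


nu(A) = integral_A (dnu/dmu) dmu = integral_2^3 (3x + 1) dx
Step 1: Antiderivative F(x) = (3/2)x^2 + 1x
Step 2: F(3) = (3/2)*3^2 + 1*3 = 13.5 + 3 = 16.5
Step 3: F(2) = (3/2)*2^2 + 1*2 = 6 + 2 = 8
Step 4: nu([2,3]) = F(3) - F(2) = 16.5 - 8 = 8.5


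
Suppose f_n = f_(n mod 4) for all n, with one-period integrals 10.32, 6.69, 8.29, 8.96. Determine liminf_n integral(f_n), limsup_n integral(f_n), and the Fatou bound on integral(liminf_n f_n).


The sequence (integral(f_n)) is periodic with period 4, repeating the values 10.32, 6.69, 8.29, 8.96 indefinitely.
Step 1: For a periodic sequence, every tail (a_m, a_(m+1), ...) contains all 4 period values infinitely often.
Step 2: Hence inf of every tail = min of the period values = min(10.32, 6.69, 8.29, 8.96) = 6.69.
        liminf_n integral(f_n) = sup over m of (inf of tail from m) = 6.69.
Step 3: Similarly sup of every tail = max of the period values = 10.32.
        limsup_n integral(f_n) = 10.32.
Step 4: Fatou's lemma: integral(liminf_n f_n) <= liminf_n integral(f_n) = 6.69.
        So the integral of the pointwise liminf is at most 6.69.


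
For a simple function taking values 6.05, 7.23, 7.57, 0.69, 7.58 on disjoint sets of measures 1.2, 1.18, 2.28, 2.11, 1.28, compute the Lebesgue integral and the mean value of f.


Step 1: Integral = sum(value_i * measure_i)
= 6.05*1.2 + 7.23*1.18 + 7.57*2.28 + 0.69*2.11 + 7.58*1.28
= 7.26 + 8.5314 + 17.2596 + 1.4559 + 9.7024
= 44.2093
Step 2: Total measure of domain = 1.2 + 1.18 + 2.28 + 2.11 + 1.28 = 8.05
Step 3: Average value = 44.2093 / 8.05 = 5.491839


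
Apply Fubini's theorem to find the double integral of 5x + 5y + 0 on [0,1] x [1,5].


By Fubini, integrate in x first, then y.
Step 1: Fix y, integrate over x in [0,1]:
  integral(5x + 5y + 0, x=0..1)
  = 5*(1^2 - 0^2)/2 + (5y + 0)*(1 - 0)
  = 2.5 + (5y + 0)*1
  = 2.5 + 5y + 0
  = 2.5 + 5y
Step 2: Integrate over y in [1,5]:
  integral(2.5 + 5y, y=1..5)
  = 2.5*4 + 5*(5^2 - 1^2)/2
  = 10 + 60
  = 70


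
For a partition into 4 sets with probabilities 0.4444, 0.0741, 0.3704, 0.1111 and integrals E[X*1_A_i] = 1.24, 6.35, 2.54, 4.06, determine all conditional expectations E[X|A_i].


For each cell A_i: E[X|A_i] = E[X*1_A_i] / P(A_i)
Step 1: E[X|A_1] = 1.24 / 0.4444 = 2.790279
Step 2: E[X|A_2] = 6.35 / 0.0741 = 85.695007
Step 3: E[X|A_3] = 2.54 / 0.3704 = 6.857451
Step 4: E[X|A_4] = 4.06 / 0.1111 = 36.543654
Verification: E[X] = sum E[X*1_A_i] = 1.24 + 6.35 + 2.54 + 4.06 = 14.19


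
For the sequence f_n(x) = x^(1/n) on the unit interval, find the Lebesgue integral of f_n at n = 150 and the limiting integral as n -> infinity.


At n = 150: f_150(x) = x^(1/150).
Step 1: integral(x^(1/150), 0, 1) = [x^(1/150+1) / (1/150+1)] from 0 to 1
     = 1 / (1/150 + 1) = 1 / ((150+1)/150) = 150/(150+1)
     = 150/151 = 0.993377
Step 2: As n -> infinity, f_n(x) = x^(1/n) -> 1 for x in (0,1], and f_n is increasing in n.
By MCT, lim_n integral(f_n) = integral(lim_n f_n) = integral(1, 0, 1) = 1.
Step 3: Verify convergence: 150/151 = 0.993377 -> 1


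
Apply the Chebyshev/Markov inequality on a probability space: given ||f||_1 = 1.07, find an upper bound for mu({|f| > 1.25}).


Chebyshev/Markov inequality: mu(|f| > eps) <= (||f||_p / eps)^p
Step 1: ||f||_1 / eps = 1.07 / 1.25 = 0.856
Step 2: Raise to power p = 1:
  (0.856)^1 = 0.856
Step 3: Therefore mu(|f| > 1.25) <= 0.856


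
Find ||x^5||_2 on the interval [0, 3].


Step 1: ||f||_2 = (integral_0^3 |x^5|^2 dx)^(1/2)
     = (integral_0^3 x^10 dx)^(1/2)
Step 2: integral_0^3 x^10 dx = [x^11/(11)] from 0 to 3 = 3^11/11
     = 177147/11 = 16104.272727
Step 3: ||f||_2 = (16104.272727)^(1/2) = 126.902611


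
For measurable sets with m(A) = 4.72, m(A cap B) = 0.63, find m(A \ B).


m(A \ B) = m(A) - m(A n B)
= 4.72 - 0.63
= 4.09


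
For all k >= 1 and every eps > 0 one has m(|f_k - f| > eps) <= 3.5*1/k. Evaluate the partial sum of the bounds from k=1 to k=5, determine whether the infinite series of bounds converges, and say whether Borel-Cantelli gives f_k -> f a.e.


Step 1: List the terms 3.5*1/k for k = 1 to 5:
  k=1: 3.5
  k=2: 1.75
  k=3: 1.166667
  k=4: 0.875
  k=5: 0.7
Step 2: Partial sum = 3.5 + 1.75 + 1.166667 + 0.875 + 0.7
     = 7.991667
Step 3: The full series sum_(k>=1) 3.5*1/k diverges (harmonic series, p = 1; a nonzero constant multiple of a divergent series diverges).
Step 4: The (first) Borel-Cantelli lemma requires a summable sequence of measures, so it does not apply here;
        from this bound alone no conclusion about a.e. convergence can be drawn (convergence in measure still
        gives an a.e.-convergent subsequence, but not a.e. convergence of the whole sequence).
Conclusion: series diverges; Borel-Cantelli is inconclusive about a.e. convergence of f_k.


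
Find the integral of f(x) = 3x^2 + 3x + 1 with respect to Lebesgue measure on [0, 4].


The Lebesgue integral of a Riemann-integrable function agrees with the Riemann integral.
Antiderivative F(x) = (3/3)x^3 + (3/2)x^2 + 1x
F(4) = (3/3)*4^3 + (3/2)*4^2 + 1*4
     = (3/3)*64 + (3/2)*16 + 1*4
     = 64 + 24 + 4
     = 92
F(0) = 0.0
Integral = F(4) - F(0) = 92 - 0.0 = 92


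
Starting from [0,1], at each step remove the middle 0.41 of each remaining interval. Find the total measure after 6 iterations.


Step 1: At each step, fraction remaining = 1 - 0.41 = 0.59
Step 2: After 6 steps, measure = (0.59)^6
Step 3: Computing the power step by step:
  After step 1: 0.59
  After step 2: 0.3481
  After step 3: 0.205379
  After step 4: 0.121174
  After step 5: 0.071492
  ...
Result = 0.042181


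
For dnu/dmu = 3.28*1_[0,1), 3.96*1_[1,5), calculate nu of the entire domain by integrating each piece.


Integrate each piece of the Radon-Nikodym derivative:
Step 1: integral_0^1 3.28 dx = 3.28*(1-0) = 3.28*1 = 3.28
Step 2: integral_1^5 3.96 dx = 3.96*(5-1) = 3.96*4 = 15.84
Total: 3.28 + 15.84 = 19.12


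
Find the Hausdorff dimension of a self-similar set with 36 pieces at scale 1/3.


For a self-similar set with N copies scaled by 1/r:
dim_H = log(N)/log(r) = log(36)/log(3)
= 3.583519/1.098612
= 3.26186


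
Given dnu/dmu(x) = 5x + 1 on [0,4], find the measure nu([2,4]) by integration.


nu(A) = integral_A (dnu/dmu) dmu = integral_2^4 (5x + 1) dx
Step 1: Antiderivative F(x) = (5/2)x^2 + 1x
Step 2: F(4) = (5/2)*4^2 + 1*4 = 40 + 4 = 44
Step 3: F(2) = (5/2)*2^2 + 1*2 = 10 + 2 = 12
Step 4: nu([2,4]) = F(4) - F(2) = 44 - 12 = 32


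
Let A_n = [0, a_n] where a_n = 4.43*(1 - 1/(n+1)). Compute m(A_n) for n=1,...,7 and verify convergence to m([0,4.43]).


By continuity of measure from below: if A_n increases to A, then m(A_n) -> m(A).
Here A = [0, 4.43], so m(A) = 4.43
Step 1: a_1 = 4.43*(1 - 1/2) = 2.215, m(A_1) = 2.215
Step 2: a_2 = 4.43*(1 - 1/3) = 2.9533, m(A_2) = 2.9533
Step 3: a_3 = 4.43*(1 - 1/4) = 3.3225, m(A_3) = 3.3225
Step 4: a_4 = 4.43*(1 - 1/5) = 3.544, m(A_4) = 3.544
Step 5: a_5 = 4.43*(1 - 1/6) = 3.6917, m(A_5) = 3.6917
Step 6: a_6 = 4.43*(1 - 1/7) = 3.7971, m(A_6) = 3.7971
Step 7: a_7 = 4.43*(1 - 1/8) = 3.8762, m(A_7) = 3.8762
Limit: m(A_n) -> m([0,4.43]) = 4.43


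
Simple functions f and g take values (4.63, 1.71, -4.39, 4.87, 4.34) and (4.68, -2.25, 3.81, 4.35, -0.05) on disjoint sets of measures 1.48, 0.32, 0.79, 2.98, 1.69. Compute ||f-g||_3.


Step 1: Compute differences f_i - g_i:
  4.63 - 4.68 = -0.05
  1.71 - -2.25 = 3.96
  -4.39 - 3.81 = -8.2
  4.87 - 4.35 = 0.52
  4.34 - -0.05 = 4.39
Step 2: Compute |diff|^3 * measure for each set:
  |-0.05|^3 * 1.48 = 1.250000e-04 * 1.48 = 1.850000e-04
  |3.96|^3 * 0.32 = 62.099136 * 0.32 = 19.871724
  |-8.2|^3 * 0.79 = 551.368 * 0.79 = 435.58072
  |0.52|^3 * 2.98 = 0.140608 * 2.98 = 0.419012
  |4.39|^3 * 1.69 = 84.604519 * 1.69 = 142.981637
Step 3: Sum = 598.853277
Step 4: ||f-g||_3 = (598.853277)^(1/3) = 8.42895


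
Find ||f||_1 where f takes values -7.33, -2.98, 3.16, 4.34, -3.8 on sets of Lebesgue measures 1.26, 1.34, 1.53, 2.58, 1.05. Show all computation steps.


Step 1: Compute |f_i|^1 for each value:
  |-7.33|^1 = 7.33
  |-2.98|^1 = 2.98
  |3.16|^1 = 3.16
  |4.34|^1 = 4.34
  |-3.8|^1 = 3.8
Step 2: Multiply by measures and sum:
  7.33 * 1.26 = 9.2358
  2.98 * 1.34 = 3.9932
  3.16 * 1.53 = 4.8348
  4.34 * 2.58 = 11.1972
  3.8 * 1.05 = 3.99
Sum = 9.2358 + 3.9932 + 4.8348 + 11.1972 + 3.99 = 33.251
Step 3: Take the p-th root:
||f||_1 = (33.251)^(1/1) = 33.251


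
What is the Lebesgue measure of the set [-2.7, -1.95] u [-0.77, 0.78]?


For pairwise disjoint intervals, m(union) = sum of lengths.
= (-1.95 - -2.7) + (0.78 - -0.77)
= 0.75 + 1.55
= 2.3


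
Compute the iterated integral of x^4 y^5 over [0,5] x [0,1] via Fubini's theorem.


By Fubini's theorem, the double integral factors as a product of single integrals:
Step 1: integral_0^5 x^4 dx = [x^5/5] from 0 to 5
     = 5^5/5 = 625
Step 2: integral_0^1 y^5 dy = [y^6/6] from 0 to 1
     = 1^6/6 = 0.166667
Step 3: Double integral = 625 * 0.166667 = 104.166667


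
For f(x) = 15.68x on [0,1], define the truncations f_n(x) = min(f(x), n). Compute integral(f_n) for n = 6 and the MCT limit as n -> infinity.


f(x) = 15.68x on [0,1]; f_n(x) = min(15.68x, n). At n = 6:
Step 1: f(x) reaches 6 at x = 6/15.68 = 0.382653
Step 2: integral(f_6) = integral(15.68x, 0, 0.382653) + integral(6, 0.382653, 1)
       = 15.68*0.382653^2/2 + 6*(1 - 0.382653)
       = 1.147959 + 3.704082
       = 4.852041
Step 3: As n -> infinity, f_n increases to f, so by MCT integral(f_n) -> integral(f) = 15.68/2 = 7.84.
Convergence: integral(f_6) = 4.852041 -> 7.84 as n -> infinity


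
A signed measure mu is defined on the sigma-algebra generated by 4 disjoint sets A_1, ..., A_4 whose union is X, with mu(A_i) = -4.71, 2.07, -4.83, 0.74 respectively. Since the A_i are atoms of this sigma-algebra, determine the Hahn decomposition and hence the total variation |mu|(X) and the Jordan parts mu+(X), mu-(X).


Step 1: Every measurable set is a union of atoms (the cells / points), so a Hahn decomposition is
  obtained by grouping atoms by sign: P = union of atoms with mu > 0, N = union of the remaining atoms.
  Atoms in P (indices): 2, 4;  atoms in N (indices): 1, 3
  Positive values: 2.07, 0.74
  Negative values: -4.71, -4.83
Step 2: mu+(X) = mu(P) = sum of positive atom values = 2.81
Step 3: mu-(X) = -mu(N) = sum of |negative atom values| = 9.54
Step 4: |mu|(X) = mu+(X) + mu-(X) = 2.81 + 9.54 = 12.35


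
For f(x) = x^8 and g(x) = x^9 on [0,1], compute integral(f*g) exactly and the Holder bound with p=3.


Step 1: Exact integral of f*g = integral(x^17, 0, 1) = 1/18
     = 0.055556
Step 2: Holder bound with p=3, q=1.5:
  ||f||_p = (integral x^24 dx)^(1/3) = (1/25)^(1/3) = 0.341995
  ||g||_q = (integral x^13.5 dx)^(1/1.5) = (1/14.5)^(1/1.5) = 0.168172
Step 3: Holder bound = ||f||_p * ||g||_q = 0.341995 * 0.168172 = 0.057514
Verification: 0.055556 <= 0.057514 (Holder holds)


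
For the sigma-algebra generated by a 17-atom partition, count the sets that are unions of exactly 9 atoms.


Each element of F is a union of some subset of the 17 atoms.
Elements that are unions of exactly 9 atoms correspond to 9-element subsets of the 17 atoms.
Count = C(17, 9) = 17! / (9! * 8!) = 24310.


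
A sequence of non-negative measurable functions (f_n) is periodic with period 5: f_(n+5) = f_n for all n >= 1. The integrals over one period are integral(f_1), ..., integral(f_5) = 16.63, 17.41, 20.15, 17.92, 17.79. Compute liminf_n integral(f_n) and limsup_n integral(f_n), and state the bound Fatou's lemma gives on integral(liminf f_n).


The sequence (integral(f_n)) is periodic with period 5, repeating the values 16.63, 17.41, 20.15, 17.92, 17.79 indefinitely.
Step 1: For a periodic sequence, every tail (a_m, a_(m+1), ...) contains all 5 period values infinitely often.
Step 2: Hence inf of every tail = min of the period values = min(16.63, 17.41, 20.15, 17.92, 17.79) = 16.63.
        liminf_n integral(f_n) = sup over m of (inf of tail from m) = 16.63.
Step 3: Similarly sup of every tail = max of the period values = 20.15.
        limsup_n integral(f_n) = 20.15.
Step 4: Fatou's lemma: integral(liminf_n f_n) <= liminf_n integral(f_n) = 16.63.
        So the integral of the pointwise liminf is at most 16.63.
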